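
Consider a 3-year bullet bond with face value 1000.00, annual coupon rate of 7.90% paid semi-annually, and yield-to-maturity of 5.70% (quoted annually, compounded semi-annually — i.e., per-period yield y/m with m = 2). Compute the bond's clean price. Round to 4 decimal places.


Answer: Price = 1059.8865

Derivation:
Coupon per period c = face * coupon_rate / m = 39.500000
Periods per year m = 2; per-period yield y/m = 0.028500
Number of cashflows N = 6
Cashflows (t years, CF_t, discount factor 1/(1+y/m)^(m*t), PV):
  t = 0.5000: CF_t = 39.500000, DF = 0.972290, PV = 38.405445
  t = 1.0000: CF_t = 39.500000, DF = 0.945347, PV = 37.341220
  t = 1.5000: CF_t = 39.500000, DF = 0.919152, PV = 36.306485
  t = 2.0000: CF_t = 39.500000, DF = 0.893682, PV = 35.300423
  t = 2.5000: CF_t = 39.500000, DF = 0.868917, PV = 34.322239
  t = 3.0000: CF_t = 1039.500000, DF = 0.844840, PV = 878.210686
Price P = sum_t PV_t = 1059.886499


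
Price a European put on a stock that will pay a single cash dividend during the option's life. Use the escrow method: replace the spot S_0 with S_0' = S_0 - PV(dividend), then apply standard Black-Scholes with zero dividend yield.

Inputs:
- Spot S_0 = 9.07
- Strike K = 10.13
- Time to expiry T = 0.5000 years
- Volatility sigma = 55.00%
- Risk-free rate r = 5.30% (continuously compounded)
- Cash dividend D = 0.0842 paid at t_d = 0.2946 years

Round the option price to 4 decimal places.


PV(D) = D * exp(-r * t_d) = 0.0842 * 0.98450746 = 0.08289553
S_0' = S_0 - PV(D) = 9.0700 - 0.08289553 = 8.98710447
d1 = (ln(S_0'/K) + (r + sigma^2/2)*T) / (sigma*sqrt(T)) = -0.04521782
d2 = d1 - sigma*sqrt(T) = -0.43412655
exp(-rT) = 0.97384804
N(-d1) = 0.51803315; N(-d2) = 0.66790173
P = K * exp(-rT) * N(-d2) - S_0' * N(-d1) = 10.1300 * 0.97384804 * 0.66790173 - 8.98710447 * 0.51803315 = 1.9333

Answer: Price = 1.9333


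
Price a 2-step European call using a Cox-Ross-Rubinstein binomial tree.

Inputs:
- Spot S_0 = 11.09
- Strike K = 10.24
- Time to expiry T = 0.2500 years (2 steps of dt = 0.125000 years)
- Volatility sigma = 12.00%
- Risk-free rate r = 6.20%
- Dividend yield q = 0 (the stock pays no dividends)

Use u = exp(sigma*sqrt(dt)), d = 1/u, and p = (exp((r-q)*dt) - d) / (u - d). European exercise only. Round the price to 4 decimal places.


dt = T/N = 0.125000
u = exp(sigma*sqrt(dt)) = 1.043339; d = 1/u = 0.958461
p = (exp((r-q)*dt) - d) / (u - d) = 0.581057
Discount per step: exp(-r*dt) = 0.992280
Stock lattice S(k, i) with i counting down-moves:
  k=0: S(0,0) = 11.0900
  k=1: S(1,0) = 11.5706; S(1,1) = 10.6293
  k=2: S(2,0) = 12.0721; S(2,1) = 11.0900; S(2,2) = 10.1878
Terminal payoffs V(N, i) = max(S_T - K, 0):
  V(2,0) = 1.832095; V(2,1) = 0.850000; V(2,2) = 0.000000
Backward induction: V(k, i) = exp(-r*dt) * [p * V(k+1, i) + (1-p) * V(k+1, i+1)].
  V(1,0) = exp(-r*dt) * [p*1.832095 + (1-p)*0.850000] = 1.409686
  V(1,1) = exp(-r*dt) * [p*0.850000 + (1-p)*0.000000] = 0.490085
  V(0,0) = exp(-r*dt) * [p*1.409686 + (1-p)*0.490085] = 1.016517

Answer: Price = V(0,0) = 1.0165


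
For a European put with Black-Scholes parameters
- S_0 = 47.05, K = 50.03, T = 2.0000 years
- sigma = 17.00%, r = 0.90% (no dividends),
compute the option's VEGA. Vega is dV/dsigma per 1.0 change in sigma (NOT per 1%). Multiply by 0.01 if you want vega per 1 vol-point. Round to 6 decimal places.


Answer: Vega = 26.496805

Derivation:
d1 = -0.0603617938; d2 = -0.3007780994
phi(d1) = 0.3982161597; exp(-qT) = 1.0000000000; exp(-rT) = 0.9821610324
Vega = S * exp(-qT) * phi(d1) * sqrt(T) = 47.0500 * 1.0000000000 * 0.3982161597 * 1.4142135624 = 26.496805


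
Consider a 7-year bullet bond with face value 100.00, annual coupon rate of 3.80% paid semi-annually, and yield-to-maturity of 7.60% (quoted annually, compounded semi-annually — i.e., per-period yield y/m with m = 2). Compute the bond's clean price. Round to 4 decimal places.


Answer: Price = 79.6625

Derivation:
Coupon per period c = face * coupon_rate / m = 1.900000
Periods per year m = 2; per-period yield y/m = 0.038000
Number of cashflows N = 14
Cashflows (t years, CF_t, discount factor 1/(1+y/m)^(m*t), PV):
  t = 0.5000: CF_t = 1.900000, DF = 0.963391, PV = 1.830443
  t = 1.0000: CF_t = 1.900000, DF = 0.928122, PV = 1.763433
  t = 1.5000: CF_t = 1.900000, DF = 0.894145, PV = 1.698875
  t = 2.0000: CF_t = 1.900000, DF = 0.861411, PV = 1.636682
  t = 2.5000: CF_t = 1.900000, DF = 0.829876, PV = 1.576764
  t = 3.0000: CF_t = 1.900000, DF = 0.799495, PV = 1.519041
  t = 3.5000: CF_t = 1.900000, DF = 0.770227, PV = 1.463431
  t = 4.0000: CF_t = 1.900000, DF = 0.742030, PV = 1.409856
  t = 4.5000: CF_t = 1.900000, DF = 0.714865, PV = 1.358243
  t = 5.0000: CF_t = 1.900000, DF = 0.688694, PV = 1.308519
  t = 5.5000: CF_t = 1.900000, DF = 0.663482, PV = 1.260616
  t = 6.0000: CF_t = 1.900000, DF = 0.639193, PV = 1.214466
  t = 6.5000: CF_t = 1.900000, DF = 0.615793, PV = 1.170006
  t = 7.0000: CF_t = 101.900000, DF = 0.593249, PV = 60.452078
Price P = sum_t PV_t = 79.662452


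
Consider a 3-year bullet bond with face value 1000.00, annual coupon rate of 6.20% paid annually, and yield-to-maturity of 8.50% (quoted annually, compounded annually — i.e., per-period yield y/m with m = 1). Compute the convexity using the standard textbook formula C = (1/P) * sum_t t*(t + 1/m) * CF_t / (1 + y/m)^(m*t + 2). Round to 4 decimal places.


Coupon per period c = face * coupon_rate / m = 62.000000
Periods per year m = 1; per-period yield y/m = 0.085000
Number of cashflows N = 3
Cashflows (t years, CF_t, discount factor 1/(1+y/m)^(m*t), PV):
  t = 1.0000: CF_t = 62.000000, DF = 0.921659, PV = 57.142857
  t = 2.0000: CF_t = 62.000000, DF = 0.849455, PV = 52.666228
  t = 3.0000: CF_t = 1062.000000, DF = 0.782908, PV = 831.448401
Price P = sum_t PV_t = 941.257485
Convexity numerator sum_t t*(t + 1/m) * CF_t / (1+y/m)^(m*t + 2):
  t = 1.0000: term = 97.080604
  t = 2.0000: term = 268.425634
  t = 3.0000: term = 8475.338874
Convexity = (1/P) * sum = 8840.845112 / 941.257485 = 9.392589

Answer: Convexity = 9.3926


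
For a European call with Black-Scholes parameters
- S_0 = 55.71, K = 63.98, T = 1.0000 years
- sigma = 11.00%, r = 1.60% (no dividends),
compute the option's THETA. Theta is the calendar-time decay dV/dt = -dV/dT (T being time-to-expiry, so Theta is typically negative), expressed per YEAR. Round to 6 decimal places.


Answer: Theta = -0.820926

Derivation:
d1 = -1.0578260954; d2 = -1.1678260954
phi(d1) = 0.2279938652; exp(-qT) = 1.0000000000; exp(-rT) = 0.9841273201
Theta = -S*exp(-qT)*phi(d1)*sigma/(2*sqrt(T)) - r*K*exp(-rT)*N(d2) + q*S*exp(-qT)*N(d1)
N(d1) = 0.1450673667; N(d2) = 0.1214384599; sqrt(T) = 1.0000000000
Term 1 = -55.7100 * 1.0000000000 * 0.2279938652 * 0.1100 / (2 * 1.0000000000) = -0.6985846027
Term 2 = -0.0160 * 63.9800 * 0.9841273201 * 0.1214384599 = -0.1223409244
Term 3 = 0 (no dividend yield, q = 0)
Theta = -0.6985846027 + (-0.1223409244) + (0.0000000000) = -0.820926


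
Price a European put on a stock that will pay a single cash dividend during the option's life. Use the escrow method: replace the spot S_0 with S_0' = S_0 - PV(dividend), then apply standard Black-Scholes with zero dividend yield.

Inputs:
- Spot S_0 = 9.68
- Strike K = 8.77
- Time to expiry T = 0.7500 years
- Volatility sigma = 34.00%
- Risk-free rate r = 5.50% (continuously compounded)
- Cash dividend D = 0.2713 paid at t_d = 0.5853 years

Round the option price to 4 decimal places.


PV(D) = D * exp(-r * t_d) = 0.2713 * 0.96832113 = 0.26270552
S_0' = S_0 - PV(D) = 9.6800 - 0.26270552 = 9.41729448
d1 = (ln(S_0'/K) + (r + sigma^2/2)*T) / (sigma*sqrt(T)) = 0.52916200
d2 = d1 - sigma*sqrt(T) = 0.23471336
exp(-rT) = 0.95958920
N(-d1) = 0.29834654; N(-d2) = 0.40721561
P = K * exp(-rT) * N(-d2) - S_0' * N(-d1) = 8.7700 * 0.95958920 * 0.40721561 - 9.41729448 * 0.29834654 = 0.6173

Answer: Price = 0.6173


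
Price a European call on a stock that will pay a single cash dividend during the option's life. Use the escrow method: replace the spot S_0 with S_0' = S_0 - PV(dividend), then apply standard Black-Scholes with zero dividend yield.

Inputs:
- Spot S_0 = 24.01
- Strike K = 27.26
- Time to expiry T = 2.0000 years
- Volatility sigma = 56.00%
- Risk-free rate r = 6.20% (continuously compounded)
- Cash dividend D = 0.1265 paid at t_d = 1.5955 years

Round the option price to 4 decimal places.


Answer: Price = 7.2931

Derivation:
PV(D) = D * exp(-r * t_d) = 0.1265 * 0.90581426 = 0.11458550
S_0' = S_0 - PV(D) = 24.0100 - 0.11458550 = 23.89541450
d1 = (ln(S_0'/K) + (r + sigma^2/2)*T) / (sigma*sqrt(T)) = 0.38621434
d2 = d1 - sigma*sqrt(T) = -0.40574526
exp(-rT) = 0.88337984
N(d1) = 0.65033103; N(d2) = 0.34246489
C = S_0' * N(d1) - K * exp(-rT) * N(d2) = 23.89541450 * 0.65033103 - 27.2600 * 0.88337984 * 0.34246489 = 7.2931


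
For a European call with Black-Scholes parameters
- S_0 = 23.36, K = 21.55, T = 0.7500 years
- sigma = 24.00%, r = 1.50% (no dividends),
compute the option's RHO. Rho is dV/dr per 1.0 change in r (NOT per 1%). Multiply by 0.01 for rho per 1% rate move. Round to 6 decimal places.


Answer: Rho = 10.106889

Derivation:
d1 = 0.5460739610; d2 = 0.3382278641
phi(d1) = 0.3436825324; exp(-qT) = 1.0000000000; exp(-rT) = 0.9888130446
N(d2) = 0.6324042603
Rho = K*T*exp(-rT)*N(d2) = 21.5500 * 0.7500 * 0.9888130446 * 0.6324042603 = 10.106889


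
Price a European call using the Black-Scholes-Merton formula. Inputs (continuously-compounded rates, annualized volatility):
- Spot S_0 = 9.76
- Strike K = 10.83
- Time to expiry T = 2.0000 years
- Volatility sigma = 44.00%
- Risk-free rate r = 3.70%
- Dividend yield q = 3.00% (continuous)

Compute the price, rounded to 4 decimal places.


Answer: Price = 1.9421

Derivation:
d1 = (ln(S/K) + (r - q + 0.5*sigma^2) * T) / (sigma * sqrt(T)) = 0.16644705
d2 = d1 - sigma * sqrt(T) = -0.45580691
exp(-rT) = 0.92867169; exp(-qT) = 0.94176453
C = S_0 * exp(-qT) * N(d1) - K * exp(-rT) * N(d2)
N(d1) = 0.56609743; N(d2) = 0.32426442
C = 9.7600 * 0.94176453 * 0.56609743 - 10.8300 * 0.92867169 * 0.32426442 = 1.9421


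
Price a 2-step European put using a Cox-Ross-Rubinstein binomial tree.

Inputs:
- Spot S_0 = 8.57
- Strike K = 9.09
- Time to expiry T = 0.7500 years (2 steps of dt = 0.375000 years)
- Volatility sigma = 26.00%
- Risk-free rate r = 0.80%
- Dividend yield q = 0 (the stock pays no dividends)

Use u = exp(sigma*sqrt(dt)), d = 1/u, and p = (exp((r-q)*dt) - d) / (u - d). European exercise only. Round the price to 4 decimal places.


Answer: Price = V(0,0) = 1.0562

Derivation:
dt = T/N = 0.375000
u = exp(sigma*sqrt(dt)) = 1.172592; d = 1/u = 0.852811
p = (exp((r-q)*dt) - d) / (u - d) = 0.469675
Discount per step: exp(-r*dt) = 0.997004
Stock lattice S(k, i) with i counting down-moves:
  k=0: S(0,0) = 8.5700
  k=1: S(1,0) = 10.0491; S(1,1) = 7.3086
  k=2: S(2,0) = 11.7835; S(2,1) = 8.5700; S(2,2) = 6.2329
Terminal payoffs V(N, i) = max(K - S_T, 0):
  V(2,0) = 0.000000; V(2,1) = 0.520000; V(2,2) = 2.857148
Backward induction: V(k, i) = exp(-r*dt) * [p * V(k+1, i) + (1-p) * V(k+1, i+1)].
  V(1,0) = exp(-r*dt) * [p*0.000000 + (1-p)*0.520000] = 0.274943
  V(1,1) = exp(-r*dt) * [p*0.520000 + (1-p)*2.857148] = 1.754177
  V(0,0) = exp(-r*dt) * [p*0.274943 + (1-p)*1.754177] = 1.056244


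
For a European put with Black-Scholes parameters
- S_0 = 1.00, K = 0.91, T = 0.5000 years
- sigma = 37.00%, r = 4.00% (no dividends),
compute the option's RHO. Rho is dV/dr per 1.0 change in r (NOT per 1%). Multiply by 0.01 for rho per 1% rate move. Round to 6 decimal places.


Answer: Rho = -0.169371

Derivation:
d1 = 0.5677328984; d2 = 0.3061033894
phi(d1) = 0.3395619565; exp(-qT) = 1.0000000000; exp(-rT) = 0.9801986733
N(-d2) = 0.3797629637
Rho = -K*T*exp(-rT)*N(-d2) = -0.9100 * 0.5000 * 0.9801986733 * 0.3797629637 = -0.169371


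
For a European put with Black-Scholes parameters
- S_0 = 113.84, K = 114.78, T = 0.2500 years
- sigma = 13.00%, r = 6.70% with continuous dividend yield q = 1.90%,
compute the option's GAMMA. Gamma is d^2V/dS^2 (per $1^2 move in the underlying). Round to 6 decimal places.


d1 = 0.0906030939; d2 = 0.0256030939
phi(d1) = 0.3973081935; exp(-qT) = 0.9952612634; exp(-rT) = 0.9833895013
Gamma = exp(-qT) * phi(d1) / (S * sigma * sqrt(T)) = 0.9952612634 * 0.3973081935 / (113.8400 * 0.1300 * 0.5000000000) = 0.053439

Answer: Gamma = 0.053439


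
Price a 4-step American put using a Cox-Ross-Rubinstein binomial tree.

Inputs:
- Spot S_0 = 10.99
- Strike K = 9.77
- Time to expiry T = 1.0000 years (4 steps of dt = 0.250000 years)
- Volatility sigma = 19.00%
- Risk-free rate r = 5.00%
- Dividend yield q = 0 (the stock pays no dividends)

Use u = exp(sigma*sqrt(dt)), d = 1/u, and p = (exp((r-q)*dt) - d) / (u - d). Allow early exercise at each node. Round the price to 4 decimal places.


Answer: Price = V(0,0) = 0.2401

Derivation:
dt = T/N = 0.250000
u = exp(sigma*sqrt(dt)) = 1.099659; d = 1/u = 0.909373
p = (exp((r-q)*dt) - d) / (u - d) = 0.542371
Discount per step: exp(-r*dt) = 0.987578
Stock lattice S(k, i) with i counting down-moves:
  k=0: S(0,0) = 10.9900
  k=1: S(1,0) = 12.0853; S(1,1) = 9.9940
  k=2: S(2,0) = 13.2897; S(2,1) = 10.9900; S(2,2) = 9.0883
  k=3: S(3,0) = 14.6141; S(3,1) = 12.0853; S(3,2) = 9.9940; S(3,3) = 8.2646
  k=4: S(4,0) = 16.0705; S(4,1) = 13.2897; S(4,2) = 10.9900; S(4,3) = 9.0883; S(4,4) = 7.5156
Terminal payoffs V(N, i) = max(K - S_T, 0):
  V(4,0) = 0.000000; V(4,1) = 0.000000; V(4,2) = 0.000000; V(4,3) = 0.681719; V(4,4) = 2.254363
Backward induction: V(k, i) = exp(-r*dt) * [p * V(k+1, i) + (1-p) * V(k+1, i+1)]; then take max(V_cont, immediate exercise) for American.
  V(3,0) = exp(-r*dt) * [p*0.000000 + (1-p)*0.000000] = 0.000000; exercise = 0.000000; V(3,0) = max -> 0.000000
  V(3,1) = exp(-r*dt) * [p*0.000000 + (1-p)*0.000000] = 0.000000; exercise = 0.000000; V(3,1) = max -> 0.000000
  V(3,2) = exp(-r*dt) * [p*0.000000 + (1-p)*0.681719] = 0.308099; exercise = 0.000000; V(3,2) = max -> 0.308099
  V(3,3) = exp(-r*dt) * [p*0.681719 + (1-p)*2.254363] = 1.383998; exercise = 1.505363; V(3,3) = max -> 1.505363
  V(2,0) = exp(-r*dt) * [p*0.000000 + (1-p)*0.000000] = 0.000000; exercise = 0.000000; V(2,0) = max -> 0.000000
  V(2,1) = exp(-r*dt) * [p*0.000000 + (1-p)*0.308099] = 0.139244; exercise = 0.000000; V(2,1) = max -> 0.139244
  V(2,2) = exp(-r*dt) * [p*0.308099 + (1-p)*1.505363] = 0.845369; exercise = 0.681719; V(2,2) = max -> 0.845369
  V(1,0) = exp(-r*dt) * [p*0.000000 + (1-p)*0.139244] = 0.062930; exercise = 0.000000; V(1,0) = max -> 0.062930
  V(1,1) = exp(-r*dt) * [p*0.139244 + (1-p)*0.845369] = 0.456643; exercise = 0.000000; V(1,1) = max -> 0.456643
  V(0,0) = exp(-r*dt) * [p*0.062930 + (1-p)*0.456643] = 0.240085; exercise = 0.000000; V(0,0) = max -> 0.240085


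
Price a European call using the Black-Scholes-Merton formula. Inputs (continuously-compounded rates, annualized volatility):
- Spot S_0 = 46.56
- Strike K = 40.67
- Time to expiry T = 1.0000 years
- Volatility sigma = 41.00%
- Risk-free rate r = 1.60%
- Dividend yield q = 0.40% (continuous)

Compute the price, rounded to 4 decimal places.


d1 = (ln(S/K) + (r - q + 0.5*sigma^2) * T) / (sigma * sqrt(T)) = 0.56414898
d2 = d1 - sigma * sqrt(T) = 0.15414898
exp(-rT) = 0.98412732; exp(-qT) = 0.99600799
C = S_0 * exp(-qT) * N(d1) - K * exp(-rT) * N(d2)
N(d1) = 0.71367363; N(d2) = 0.56125387
C = 46.5600 * 0.99600799 * 0.71367363 - 40.6700 * 0.98412732 * 0.56125387 = 10.6321

Answer: Price = 10.6321


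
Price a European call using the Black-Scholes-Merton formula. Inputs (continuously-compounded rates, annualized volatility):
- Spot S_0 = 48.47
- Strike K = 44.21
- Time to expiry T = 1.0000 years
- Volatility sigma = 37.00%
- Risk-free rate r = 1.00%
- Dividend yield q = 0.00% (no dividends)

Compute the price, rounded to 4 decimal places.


Answer: Price = 9.3714

Derivation:
d1 = (ln(S/K) + (r - q + 0.5*sigma^2) * T) / (sigma * sqrt(T)) = 0.46065957
d2 = d1 - sigma * sqrt(T) = 0.09065957
exp(-rT) = 0.99004983; exp(-qT) = 1.00000000
C = S_0 * exp(-qT) * N(d1) - K * exp(-rT) * N(d2)
N(d1) = 0.67747857; N(d2) = 0.53611845
C = 48.4700 * 1.00000000 * 0.67747857 - 44.2100 * 0.99004983 * 0.53611845 = 9.3714


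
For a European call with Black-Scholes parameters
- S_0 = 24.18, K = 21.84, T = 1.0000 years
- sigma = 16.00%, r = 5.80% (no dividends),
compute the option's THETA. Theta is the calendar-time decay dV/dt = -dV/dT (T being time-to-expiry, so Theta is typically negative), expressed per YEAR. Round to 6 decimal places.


d1 = 1.0786418394; d2 = 0.9186418394
phi(d1) = 0.2229801239; exp(-qT) = 1.0000000000; exp(-rT) = 0.9436499474
Theta = -S*exp(-qT)*phi(d1)*sigma/(2*sqrt(T)) - r*K*exp(-rT)*N(d2) + q*S*exp(-qT)*N(d1)
N(d1) = 0.8596262889; N(d2) = 0.8208585299; sqrt(T) = 1.0000000000
Term 1 = -24.1800 * 1.0000000000 * 0.2229801239 * 0.1600 / (2 * 1.0000000000) = -0.4313327517
Term 2 = -0.0580 * 21.8400 * 0.9436499474 * 0.8208585299 = -0.9812052497
Term 3 = 0 (no dividend yield, q = 0)
Theta = -0.4313327517 + (-0.9812052497) + (0.0000000000) = -1.412538

Answer: Theta = -1.412538


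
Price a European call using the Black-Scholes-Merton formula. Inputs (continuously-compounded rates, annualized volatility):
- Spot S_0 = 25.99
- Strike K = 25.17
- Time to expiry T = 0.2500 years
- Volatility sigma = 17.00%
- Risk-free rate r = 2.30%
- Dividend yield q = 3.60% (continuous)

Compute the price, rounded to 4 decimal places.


Answer: Price = 1.2754

Derivation:
d1 = (ln(S/K) + (r - q + 0.5*sigma^2) * T) / (sigma * sqrt(T)) = 0.38142988
d2 = d1 - sigma * sqrt(T) = 0.29642988
exp(-rT) = 0.99426650; exp(-qT) = 0.99104038
C = S_0 * exp(-qT) * N(d1) - K * exp(-rT) * N(d2)
N(d1) = 0.64855785; N(d2) = 0.61654909
C = 25.9900 * 0.99104038 * 0.64855785 - 25.1700 * 0.99426650 * 0.61654909 = 1.2754


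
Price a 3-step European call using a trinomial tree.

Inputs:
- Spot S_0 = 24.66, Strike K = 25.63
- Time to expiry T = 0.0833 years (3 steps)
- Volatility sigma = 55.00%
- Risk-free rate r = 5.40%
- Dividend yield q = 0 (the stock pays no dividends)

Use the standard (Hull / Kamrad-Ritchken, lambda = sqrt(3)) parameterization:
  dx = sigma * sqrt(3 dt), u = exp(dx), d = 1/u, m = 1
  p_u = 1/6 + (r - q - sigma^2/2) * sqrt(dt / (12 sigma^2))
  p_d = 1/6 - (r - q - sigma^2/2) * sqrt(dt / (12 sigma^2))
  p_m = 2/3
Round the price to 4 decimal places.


Answer: Price = V(0,0) = 1.1958

Derivation:
dt = T/N = 0.027767; dx = sigma*sqrt(3*dt) = 0.158740
u = exp(dx) = 1.172033; d = 1/u = 0.853219
p_u = 0.158161, p_m = 0.666667, p_d = 0.175172
Discount per step: exp(-r*dt) = 0.998502
Stock lattice S(k, j) with j the centered position index:
  k=0: S(0,+0) = 24.6600
  k=1: S(1,-1) = 21.0404; S(1,+0) = 24.6600; S(1,+1) = 28.9023
  k=2: S(2,-2) = 17.9520; S(2,-1) = 21.0404; S(2,+0) = 24.6600; S(2,+1) = 28.9023; S(2,+2) = 33.8745
  k=3: S(3,-3) = 15.3170; S(3,-2) = 17.9520; S(3,-1) = 21.0404; S(3,+0) = 24.6600; S(3,+1) = 28.9023; S(3,+2) = 33.8745; S(3,+3) = 39.7020
Terminal payoffs V(N, j) = max(S_T - K, 0):
  V(3,-3) = 0.000000; V(3,-2) = 0.000000; V(3,-1) = 0.000000; V(3,+0) = 0.000000; V(3,+1) = 3.272326; V(3,+2) = 8.244470; V(3,+3) = 14.071985
Backward induction: V(k, j) = exp(-r*dt) * [p_u * V(k+1, j+1) + p_m * V(k+1, j) + p_d * V(k+1, j-1)]
  V(2,-2) = exp(-r*dt) * [p_u*0.000000 + p_m*0.000000 + p_d*0.000000] = 0.000000
  V(2,-1) = exp(-r*dt) * [p_u*0.000000 + p_m*0.000000 + p_d*0.000000] = 0.000000
  V(2,+0) = exp(-r*dt) * [p_u*3.272326 + p_m*0.000000 + p_d*0.000000] = 0.516780
  V(2,+1) = exp(-r*dt) * [p_u*8.244470 + p_m*3.272326 + p_d*0.000000] = 3.480283
  V(2,+2) = exp(-r*dt) * [p_u*14.071985 + p_m*8.244470 + p_d*3.272326] = 8.282747
  V(1,-1) = exp(-r*dt) * [p_u*0.516780 + p_m*0.000000 + p_d*0.000000] = 0.081612
  V(1,+0) = exp(-r*dt) * [p_u*3.480283 + p_m*0.516780 + p_d*0.000000] = 0.893625
  V(1,+1) = exp(-r*dt) * [p_u*8.282747 + p_m*3.480283 + p_d*0.516780] = 3.715149
  V(0,+0) = exp(-r*dt) * [p_u*3.715149 + p_m*0.893625 + p_d*0.081612] = 1.195844


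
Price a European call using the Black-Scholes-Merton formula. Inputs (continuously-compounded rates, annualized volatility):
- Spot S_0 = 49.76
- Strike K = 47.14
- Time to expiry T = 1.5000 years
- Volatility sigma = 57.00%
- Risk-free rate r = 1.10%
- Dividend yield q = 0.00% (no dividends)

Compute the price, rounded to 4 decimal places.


Answer: Price = 14.8792

Derivation:
d1 = (ln(S/K) + (r - q + 0.5*sigma^2) * T) / (sigma * sqrt(T)) = 0.45016830
d2 = d1 - sigma * sqrt(T) = -0.24793628
exp(-rT) = 0.98363538; exp(-qT) = 1.00000000
C = S_0 * exp(-qT) * N(d1) - K * exp(-rT) * N(d2)
N(d1) = 0.67370545; N(d2) = 0.40209186
C = 49.7600 * 1.00000000 * 0.67370545 - 47.1400 * 0.98363538 * 0.40209186 = 14.8792


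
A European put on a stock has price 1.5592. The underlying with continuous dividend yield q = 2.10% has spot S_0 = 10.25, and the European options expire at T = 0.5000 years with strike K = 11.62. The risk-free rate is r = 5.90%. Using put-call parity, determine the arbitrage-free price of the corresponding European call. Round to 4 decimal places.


Answer: Call price = 0.4199

Derivation:
Put-call parity: C - P = S_0 * exp(-qT) - K * exp(-rT).
S_0 * exp(-qT) = 10.2500 * 0.98955493 = 10.14293806
K * exp(-rT) = 11.6200 * 0.97093088 = 11.28221680
C = P + S*exp(-qT) - K*exp(-rT)
C = 1.5592 + 10.14293806 - 11.28221680 = 0.4199


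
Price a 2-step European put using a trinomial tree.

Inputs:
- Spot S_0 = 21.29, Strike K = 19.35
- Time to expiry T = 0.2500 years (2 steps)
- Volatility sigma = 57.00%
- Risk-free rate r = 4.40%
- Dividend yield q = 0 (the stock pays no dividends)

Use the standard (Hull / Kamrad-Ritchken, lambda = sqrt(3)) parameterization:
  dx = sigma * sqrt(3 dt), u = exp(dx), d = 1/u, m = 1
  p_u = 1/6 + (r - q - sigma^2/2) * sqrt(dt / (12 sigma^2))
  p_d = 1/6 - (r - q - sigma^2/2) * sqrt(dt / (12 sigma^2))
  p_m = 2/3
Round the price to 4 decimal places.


Answer: Price = V(0,0) = 1.3793

Derivation:
dt = T/N = 0.125000; dx = sigma*sqrt(3*dt) = 0.349052
u = exp(dx) = 1.417723; d = 1/u = 0.705356
p_u = 0.145457, p_m = 0.666667, p_d = 0.187876
Discount per step: exp(-r*dt) = 0.994515
Stock lattice S(k, j) with j the centered position index:
  k=0: S(0,+0) = 21.2900
  k=1: S(1,-1) = 15.0170; S(1,+0) = 21.2900; S(1,+1) = 30.1833
  k=2: S(2,-2) = 10.5924; S(2,-1) = 15.0170; S(2,+0) = 21.2900; S(2,+1) = 30.1833; S(2,+2) = 42.7916
Terminal payoffs V(N, j) = max(K - S_T, 0):
  V(2,-2) = 8.757641; V(2,-1) = 4.332965; V(2,+0) = 0.000000; V(2,+1) = 0.000000; V(2,+2) = 0.000000
Backward induction: V(k, j) = exp(-r*dt) * [p_u * V(k+1, j+1) + p_m * V(k+1, j) + p_d * V(k+1, j-1)]
  V(1,-1) = exp(-r*dt) * [p_u*0.000000 + p_m*4.332965 + p_d*8.757641] = 4.509125
  V(1,+0) = exp(-r*dt) * [p_u*0.000000 + p_m*0.000000 + p_d*4.332965] = 0.809595
  V(1,+1) = exp(-r*dt) * [p_u*0.000000 + p_m*0.000000 + p_d*0.000000] = 0.000000
  V(0,+0) = exp(-r*dt) * [p_u*0.000000 + p_m*0.809595 + p_d*4.509125] = 1.379279


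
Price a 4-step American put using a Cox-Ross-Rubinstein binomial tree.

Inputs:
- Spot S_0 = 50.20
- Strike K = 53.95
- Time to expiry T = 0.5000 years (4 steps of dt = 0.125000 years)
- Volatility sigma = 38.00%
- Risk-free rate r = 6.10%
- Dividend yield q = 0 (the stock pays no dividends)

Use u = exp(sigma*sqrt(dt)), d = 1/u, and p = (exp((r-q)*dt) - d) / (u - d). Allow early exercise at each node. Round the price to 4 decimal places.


dt = T/N = 0.125000
u = exp(sigma*sqrt(dt)) = 1.143793; d = 1/u = 0.874284
p = (exp((r-q)*dt) - d) / (u - d) = 0.494863
Discount per step: exp(-r*dt) = 0.992404
Stock lattice S(k, i) with i counting down-moves:
  k=0: S(0,0) = 50.2000
  k=1: S(1,0) = 57.4184; S(1,1) = 43.8890
  k=2: S(2,0) = 65.6748; S(2,1) = 50.2000; S(2,2) = 38.3715
  k=3: S(3,0) = 75.1184; S(3,1) = 57.4184; S(3,2) = 43.8890; S(3,3) = 33.5476
  k=4: S(4,0) = 85.9200; S(4,1) = 65.6748; S(4,2) = 50.2000; S(4,3) = 38.3715; S(4,4) = 29.3301
Terminal payoffs V(N, i) = max(K - S_T, 0):
  V(4,0) = 0.000000; V(4,1) = 0.000000; V(4,2) = 3.750000; V(4,3) = 15.578521; V(4,4) = 24.619912
Backward induction: V(k, i) = exp(-r*dt) * [p * V(k+1, i) + (1-p) * V(k+1, i+1)]; then take max(V_cont, immediate exercise) for American.
  V(3,0) = exp(-r*dt) * [p*0.000000 + (1-p)*0.000000] = 0.000000; exercise = 0.000000; V(3,0) = max -> 0.000000
  V(3,1) = exp(-r*dt) * [p*0.000000 + (1-p)*3.750000] = 1.879874; exercise = 0.000000; V(3,1) = max -> 1.879874
  V(3,2) = exp(-r*dt) * [p*3.750000 + (1-p)*15.578521] = 9.651151; exercise = 10.060955; V(3,2) = max -> 10.060955
  V(3,3) = exp(-r*dt) * [p*15.578521 + (1-p)*24.619912] = 19.992635; exercise = 20.402439; V(3,3) = max -> 20.402439
  V(2,0) = exp(-r*dt) * [p*0.000000 + (1-p)*1.879874] = 0.942381; exercise = 0.000000; V(2,0) = max -> 0.942381
  V(2,1) = exp(-r*dt) * [p*1.879874 + (1-p)*10.060955] = 5.966770; exercise = 3.750000; V(2,1) = max -> 5.966770
  V(2,2) = exp(-r*dt) * [p*10.060955 + (1-p)*20.402439] = 15.168717; exercise = 15.578521; V(2,2) = max -> 15.578521
  V(1,0) = exp(-r*dt) * [p*0.942381 + (1-p)*5.966770] = 3.453948; exercise = 0.000000; V(1,0) = max -> 3.453948
  V(1,1) = exp(-r*dt) * [p*5.966770 + (1-p)*15.578521] = 10.739816; exercise = 10.060955; V(1,1) = max -> 10.739816
  V(0,0) = exp(-r*dt) * [p*3.453948 + (1-p)*10.739816] = 7.080116; exercise = 3.750000; V(0,0) = max -> 7.080116

Answer: Price = V(0,0) = 7.0801


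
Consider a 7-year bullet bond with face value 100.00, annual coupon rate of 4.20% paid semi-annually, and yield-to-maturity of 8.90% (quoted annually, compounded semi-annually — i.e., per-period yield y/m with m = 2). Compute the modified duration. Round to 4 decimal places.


Coupon per period c = face * coupon_rate / m = 2.100000
Periods per year m = 2; per-period yield y/m = 0.044500
Number of cashflows N = 14
Cashflows (t years, CF_t, discount factor 1/(1+y/m)^(m*t), PV):
  t = 0.5000: CF_t = 2.100000, DF = 0.957396, PV = 2.010531
  t = 1.0000: CF_t = 2.100000, DF = 0.916607, PV = 1.924874
  t = 1.5000: CF_t = 2.100000, DF = 0.877556, PV = 1.842867
  t = 2.0000: CF_t = 2.100000, DF = 0.840168, PV = 1.764353
  t = 2.5000: CF_t = 2.100000, DF = 0.804374, PV = 1.689184
  t = 3.0000: CF_t = 2.100000, DF = 0.770104, PV = 1.617218
  t = 3.5000: CF_t = 2.100000, DF = 0.737294, PV = 1.548318
  t = 4.0000: CF_t = 2.100000, DF = 0.705883, PV = 1.482353
  t = 4.5000: CF_t = 2.100000, DF = 0.675809, PV = 1.419199
  t = 5.0000: CF_t = 2.100000, DF = 0.647017, PV = 1.358735
  t = 5.5000: CF_t = 2.100000, DF = 0.619451, PV = 1.300848
  t = 6.0000: CF_t = 2.100000, DF = 0.593060, PV = 1.245426
  t = 6.5000: CF_t = 2.100000, DF = 0.567793, PV = 1.192366
  t = 7.0000: CF_t = 102.100000, DF = 0.543603, PV = 55.501858
Price P = sum_t PV_t = 75.898132
First compute Macaulay numerator sum_t t * PV_t:
  t * PV_t at t = 0.5000: 1.005266
  t * PV_t at t = 1.0000: 1.924874
  t * PV_t at t = 1.5000: 2.764300
  t * PV_t at t = 2.0000: 3.528706
  t * PV_t at t = 2.5000: 4.222961
  t * PV_t at t = 3.0000: 4.851655
  t * PV_t at t = 3.5000: 5.419113
  t * PV_t at t = 4.0000: 5.929413
  t * PV_t at t = 4.5000: 6.386395
  t * PV_t at t = 5.0000: 6.793676
  t * PV_t at t = 5.5000: 7.154662
  t * PV_t at t = 6.0000: 7.472557
  t * PV_t at t = 6.5000: 7.750378
  t * PV_t at t = 7.0000: 388.513006
Macaulay duration D = 453.716963 / 75.898132 = 5.977973
Modified duration = D / (1 + y/m) = 5.977973 / (1 + 0.044500) = 5.723287

Answer: Modified duration = 5.7233


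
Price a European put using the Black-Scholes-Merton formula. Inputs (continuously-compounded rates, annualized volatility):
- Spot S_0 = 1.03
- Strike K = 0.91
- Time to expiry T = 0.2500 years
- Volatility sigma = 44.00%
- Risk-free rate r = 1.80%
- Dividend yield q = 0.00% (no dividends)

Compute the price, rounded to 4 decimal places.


d1 = (ln(S/K) + (r - q + 0.5*sigma^2) * T) / (sigma * sqrt(T)) = 0.69349764
d2 = d1 - sigma * sqrt(T) = 0.47349764
exp(-rT) = 0.99551011; exp(-qT) = 1.00000000
P = K * exp(-rT) * N(-d2) - S_0 * exp(-qT) * N(-d1)
N(-d1) = 0.24399865; N(-d2) = 0.31792909
P = 0.9100 * 0.99551011 * 0.31792909 - 1.0300 * 1.00000000 * 0.24399865 = 0.0367

Answer: Price = 0.0367


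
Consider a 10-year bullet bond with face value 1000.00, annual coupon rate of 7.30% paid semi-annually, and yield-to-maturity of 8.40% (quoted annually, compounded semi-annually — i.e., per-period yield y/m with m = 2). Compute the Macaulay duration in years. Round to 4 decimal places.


Coupon per period c = face * coupon_rate / m = 36.500000
Periods per year m = 2; per-period yield y/m = 0.042000
Number of cashflows N = 20
Cashflows (t years, CF_t, discount factor 1/(1+y/m)^(m*t), PV):
  t = 0.5000: CF_t = 36.500000, DF = 0.959693, PV = 35.028791
  t = 1.0000: CF_t = 36.500000, DF = 0.921010, PV = 33.616882
  t = 1.5000: CF_t = 36.500000, DF = 0.883887, PV = 32.261883
  t = 2.0000: CF_t = 36.500000, DF = 0.848260, PV = 30.961500
  t = 2.5000: CF_t = 36.500000, DF = 0.814069, PV = 29.713531
  t = 3.0000: CF_t = 36.500000, DF = 0.781257, PV = 28.515865
  t = 3.5000: CF_t = 36.500000, DF = 0.749766, PV = 27.366473
  t = 4.0000: CF_t = 36.500000, DF = 0.719545, PV = 26.263410
  t = 4.5000: CF_t = 36.500000, DF = 0.690543, PV = 25.204808
  t = 5.0000: CF_t = 36.500000, DF = 0.662709, PV = 24.188875
  t = 5.5000: CF_t = 36.500000, DF = 0.635997, PV = 23.213892
  t = 6.0000: CF_t = 36.500000, DF = 0.610362, PV = 22.278207
  t = 6.5000: CF_t = 36.500000, DF = 0.585760, PV = 21.380237
  t = 7.0000: CF_t = 36.500000, DF = 0.562150, PV = 20.518462
  t = 7.5000: CF_t = 36.500000, DF = 0.539491, PV = 19.691422
  t = 8.0000: CF_t = 36.500000, DF = 0.517746, PV = 18.897718
  t = 8.5000: CF_t = 36.500000, DF = 0.496877, PV = 18.136006
  t = 9.0000: CF_t = 36.500000, DF = 0.476849, PV = 17.404996
  t = 9.5000: CF_t = 36.500000, DF = 0.457629, PV = 16.703451
  t = 10.0000: CF_t = 1036.500000, DF = 0.439183, PV = 455.213284
Price P = sum_t PV_t = 926.559692
Macaulay numerator sum_t t * PV_t:
  t * PV_t at t = 0.5000: 17.514395
  t * PV_t at t = 1.0000: 33.616882
  t * PV_t at t = 1.5000: 48.392824
  t * PV_t at t = 2.0000: 61.922999
  t * PV_t at t = 2.5000: 74.283828
  t * PV_t at t = 3.0000: 85.547595
  t * PV_t at t = 3.5000: 95.782656
  t * PV_t at t = 4.0000: 105.053640
  t * PV_t at t = 4.5000: 113.421636
  t * PV_t at t = 5.0000: 120.944376
  t * PV_t at t = 5.5000: 127.676405
  t * PV_t at t = 6.0000: 133.669243
  t * PV_t at t = 6.5000: 138.971541
  t * PV_t at t = 7.0000: 143.629232
  t * PV_t at t = 7.5000: 147.685665
  t * PV_t at t = 8.0000: 151.181743
  t * PV_t at t = 8.5000: 154.156048
  t * PV_t at t = 9.0000: 156.644962
  t * PV_t at t = 9.5000: 158.682783
  t * PV_t at t = 10.0000: 4552.132840
Macaulay duration D = (sum_t t * PV_t) / P = 6620.911296 / 926.559692 = 7.145693

Answer: Macaulay duration = 7.1457 years


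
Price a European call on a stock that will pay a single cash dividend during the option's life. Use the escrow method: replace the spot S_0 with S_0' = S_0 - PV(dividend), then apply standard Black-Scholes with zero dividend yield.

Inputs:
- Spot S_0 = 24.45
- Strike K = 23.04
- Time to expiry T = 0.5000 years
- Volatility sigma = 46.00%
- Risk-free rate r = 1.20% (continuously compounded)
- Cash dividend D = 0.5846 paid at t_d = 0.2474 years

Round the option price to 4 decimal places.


PV(D) = D * exp(-r * t_d) = 0.5846 * 0.99703560 = 0.58286701
S_0' = S_0 - PV(D) = 24.4500 - 0.58286701 = 23.86713299
d1 = (ln(S_0'/K) + (r + sigma^2/2)*T) / (sigma*sqrt(T)) = 0.28951561
d2 = d1 - sigma*sqrt(T) = -0.03575351
exp(-rT) = 0.99401796
N(d1) = 0.61390658; N(d2) = 0.48573945
C = S_0' * N(d1) - K * exp(-rT) * N(d2) = 23.86713299 * 0.61390658 - 23.0400 * 0.99401796 * 0.48573945 = 3.5277

Answer: Price = 3.5277


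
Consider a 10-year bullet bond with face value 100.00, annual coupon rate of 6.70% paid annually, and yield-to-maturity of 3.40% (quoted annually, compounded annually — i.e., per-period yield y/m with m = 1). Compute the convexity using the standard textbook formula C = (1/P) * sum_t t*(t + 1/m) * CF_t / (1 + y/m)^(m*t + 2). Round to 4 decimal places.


Coupon per period c = face * coupon_rate / m = 6.700000
Periods per year m = 1; per-period yield y/m = 0.034000
Number of cashflows N = 10
Cashflows (t years, CF_t, discount factor 1/(1+y/m)^(m*t), PV):
  t = 1.0000: CF_t = 6.700000, DF = 0.967118, PV = 6.479691
  t = 2.0000: CF_t = 6.700000, DF = 0.935317, PV = 6.266625
  t = 3.0000: CF_t = 6.700000, DF = 0.904562, PV = 6.060566
  t = 4.0000: CF_t = 6.700000, DF = 0.874818, PV = 5.861282
  t = 5.0000: CF_t = 6.700000, DF = 0.846052, PV = 5.668552
  t = 6.0000: CF_t = 6.700000, DF = 0.818233, PV = 5.482158
  t = 7.0000: CF_t = 6.700000, DF = 0.791327, PV = 5.301894
  t = 8.0000: CF_t = 6.700000, DF = 0.765307, PV = 5.127557
  t = 9.0000: CF_t = 6.700000, DF = 0.740142, PV = 4.958953
  t = 10.0000: CF_t = 106.700000, DF = 0.715805, PV = 76.376373
Price P = sum_t PV_t = 127.583651
Convexity numerator sum_t t*(t + 1/m) * CF_t / (1+y/m)^(m*t + 2):
  t = 1.0000: term = 12.121132
  t = 2.0000: term = 35.167694
  t = 3.0000: term = 68.022620
  t = 4.0000: term = 109.643166
  t = 5.0000: term = 159.056817
  t = 6.0000: term = 215.357392
  t = 7.0000: term = 277.701344
  t = 8.0000: term = 345.304240
  t = 9.0000: term = 417.437428
  t = 10.0000: term = 7857.974940
Convexity = (1/P) * sum = 9497.786773 / 127.583651 = 74.443604

Answer: Convexity = 74.4436


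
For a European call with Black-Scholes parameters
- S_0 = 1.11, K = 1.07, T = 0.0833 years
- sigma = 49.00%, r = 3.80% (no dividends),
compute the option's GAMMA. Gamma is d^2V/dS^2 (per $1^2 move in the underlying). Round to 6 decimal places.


Answer: Gamma = 2.388195

Derivation:
d1 = 0.3526095477; d2 = 0.2111870247
phi(d1) = 0.3748965043; exp(-qT) = 1.0000000000; exp(-rT) = 0.9968396046
Gamma = exp(-qT) * phi(d1) / (S * sigma * sqrt(T)) = 1.0000000000 * 0.3748965043 / (1.1100 * 0.4900 * 0.2886173938) = 2.388195


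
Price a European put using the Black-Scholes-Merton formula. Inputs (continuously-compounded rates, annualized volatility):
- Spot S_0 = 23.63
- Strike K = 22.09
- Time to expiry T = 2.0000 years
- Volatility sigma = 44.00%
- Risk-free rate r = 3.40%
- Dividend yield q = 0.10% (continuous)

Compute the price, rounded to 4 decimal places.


Answer: Price = 4.0484

Derivation:
d1 = (ln(S/K) + (r - q + 0.5*sigma^2) * T) / (sigma * sqrt(T)) = 0.52549617
d2 = d1 - sigma * sqrt(T) = -0.09675780
exp(-rT) = 0.93426047; exp(-qT) = 0.99800200
P = K * exp(-rT) * N(-d2) - S_0 * exp(-qT) * N(-d1)
N(-d1) = 0.29961916; N(-d2) = 0.53854063
P = 22.0900 * 0.93426047 * 0.53854063 - 23.6300 * 0.99800200 * 0.29961916 = 4.0484


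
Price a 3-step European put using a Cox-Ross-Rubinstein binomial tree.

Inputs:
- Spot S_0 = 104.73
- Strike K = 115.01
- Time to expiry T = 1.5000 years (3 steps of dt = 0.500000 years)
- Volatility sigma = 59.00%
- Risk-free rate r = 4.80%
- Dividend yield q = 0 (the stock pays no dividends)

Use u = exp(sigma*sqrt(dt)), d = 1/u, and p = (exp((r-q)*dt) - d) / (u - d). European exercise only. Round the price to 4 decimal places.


Answer: Price = V(0,0) = 33.0448

Derivation:
dt = T/N = 0.500000
u = exp(sigma*sqrt(dt)) = 1.517695; d = 1/u = 0.658894
p = (exp((r-q)*dt) - d) / (u - d) = 0.425473
Discount per step: exp(-r*dt) = 0.976286
Stock lattice S(k, i) with i counting down-moves:
  k=0: S(0,0) = 104.7300
  k=1: S(1,0) = 158.9482; S(1,1) = 69.0059
  k=2: S(2,0) = 241.2350; S(2,1) = 104.7300; S(2,2) = 45.4676
  k=3: S(3,0) = 366.1213; S(3,1) = 158.9482; S(3,2) = 69.0059; S(3,3) = 29.9583
Terminal payoffs V(N, i) = max(K - S_T, 0):
  V(3,0) = 0.000000; V(3,1) = 0.000000; V(3,2) = 46.004059; V(3,3) = 85.051694
Backward induction: V(k, i) = exp(-r*dt) * [p * V(k+1, i) + (1-p) * V(k+1, i+1)].
  V(2,0) = exp(-r*dt) * [p*0.000000 + (1-p)*0.000000] = 0.000000
  V(2,1) = exp(-r*dt) * [p*0.000000 + (1-p)*46.004059] = 25.803809
  V(2,2) = exp(-r*dt) * [p*46.004059 + (1-p)*85.051694] = 66.815037
  V(1,0) = exp(-r*dt) * [p*0.000000 + (1-p)*25.803809] = 14.473431
  V(1,1) = exp(-r*dt) * [p*25.803809 + (1-p)*66.815037] = 48.195206
  V(0,0) = exp(-r*dt) * [p*14.473431 + (1-p)*48.195206] = 33.044845


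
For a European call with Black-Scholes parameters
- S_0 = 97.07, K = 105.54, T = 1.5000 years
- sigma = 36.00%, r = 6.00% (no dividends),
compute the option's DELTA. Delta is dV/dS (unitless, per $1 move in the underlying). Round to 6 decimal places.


Answer: Delta = 0.592833

Derivation:
d1 = 0.2348387955; d2 = -0.2060693582
phi(d1) = 0.3880918800; exp(-qT) = 1.0000000000; exp(-rT) = 0.9139311853
N(d1) = 0.5928330724
Delta = exp(-qT) * N(d1) = 1.0000000000 * 0.5928330724 = 0.592833


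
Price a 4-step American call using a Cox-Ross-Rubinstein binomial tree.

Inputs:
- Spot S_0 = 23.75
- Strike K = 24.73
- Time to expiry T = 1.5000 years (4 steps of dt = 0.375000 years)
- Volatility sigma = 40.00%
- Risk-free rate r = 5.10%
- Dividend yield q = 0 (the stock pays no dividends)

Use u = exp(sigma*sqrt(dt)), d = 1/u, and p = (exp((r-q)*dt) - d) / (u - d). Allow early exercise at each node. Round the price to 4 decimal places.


Answer: Price = V(0,0) = 4.8308

Derivation:
dt = T/N = 0.375000
u = exp(sigma*sqrt(dt)) = 1.277556; d = 1/u = 0.782744
p = (exp((r-q)*dt) - d) / (u - d) = 0.478090
Discount per step: exp(-r*dt) = 0.981057
Stock lattice S(k, i) with i counting down-moves:
  k=0: S(0,0) = 23.7500
  k=1: S(1,0) = 30.3420; S(1,1) = 18.5902
  k=2: S(2,0) = 38.7636; S(2,1) = 23.7500; S(2,2) = 14.5514
  k=3: S(3,0) = 49.5226; S(3,1) = 30.3420; S(3,2) = 18.5902; S(3,3) = 11.3900
  k=4: S(4,0) = 63.2679; S(4,1) = 38.7636; S(4,2) = 23.7500; S(4,3) = 14.5514; S(4,4) = 8.9155
Terminal payoffs V(N, i) = max(S_T - K, 0):
  V(4,0) = 38.537921; V(4,1) = 14.033554; V(4,2) = 0.000000; V(4,3) = 0.000000; V(4,4) = 0.000000
Backward induction: V(k, i) = exp(-r*dt) * [p * V(k+1, i) + (1-p) * V(k+1, i+1)]; then take max(V_cont, immediate exercise) for American.
  V(3,0) = exp(-r*dt) * [p*38.537921 + (1-p)*14.033554] = 25.261083; exercise = 24.792616; V(3,0) = max -> 25.261083
  V(3,1) = exp(-r*dt) * [p*14.033554 + (1-p)*0.000000] = 6.582208; exercise = 5.611958; V(3,1) = max -> 6.582208
  V(3,2) = exp(-r*dt) * [p*0.000000 + (1-p)*0.000000] = 0.000000; exercise = 0.000000; V(3,2) = max -> 0.000000
  V(3,3) = exp(-r*dt) * [p*0.000000 + (1-p)*0.000000] = 0.000000; exercise = 0.000000; V(3,3) = max -> 0.000000
  V(2,0) = exp(-r*dt) * [p*25.261083 + (1-p)*6.582208] = 15.218539; exercise = 14.033554; V(2,0) = max -> 15.218539
  V(2,1) = exp(-r*dt) * [p*6.582208 + (1-p)*0.000000] = 3.087276; exercise = 0.000000; V(2,1) = max -> 3.087276
  V(2,2) = exp(-r*dt) * [p*0.000000 + (1-p)*0.000000] = 0.000000; exercise = 0.000000; V(2,2) = max -> 0.000000
  V(1,0) = exp(-r*dt) * [p*15.218539 + (1-p)*3.087276] = 8.718762; exercise = 5.611958; V(1,0) = max -> 8.718762
  V(1,1) = exp(-r*dt) * [p*3.087276 + (1-p)*0.000000] = 1.448036; exercise = 0.000000; V(1,1) = max -> 1.448036
  V(0,0) = exp(-r*dt) * [p*8.718762 + (1-p)*1.448036] = 4.830820; exercise = 0.000000; V(0,0) = max -> 4.830820


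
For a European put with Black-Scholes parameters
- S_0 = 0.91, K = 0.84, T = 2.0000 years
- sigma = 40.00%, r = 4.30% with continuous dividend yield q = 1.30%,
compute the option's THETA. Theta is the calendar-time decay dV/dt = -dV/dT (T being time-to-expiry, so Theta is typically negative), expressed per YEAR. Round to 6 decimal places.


d1 = 0.5304055831; d2 = -0.0352798418
phi(d1) = 0.3465931815; exp(-qT) = 0.9743350896; exp(-rT) = 0.9175942312
Theta = -S*exp(-qT)*phi(d1)*sigma/(2*sqrt(T)) + r*K*exp(-rT)*N(-d2) - q*S*exp(-qT)*N(-d1)
N(-d1) = 0.2979153779; N(-d2) = 0.5140717014; sqrt(T) = 1.4142135624
Term 1 = -0.9100 * 0.9743350896 * 0.3465931815 * 0.4000 / (2 * 1.4142135624) = -0.0434595023
Term 2 = 0.0430 * 0.8400 * 0.9175942312 * 0.5140717014 = 0.0170381373
Term 3 = -0.0130 * 0.9100 * 0.9743350896 * 0.2979153779 = -0.0034338871
Theta = -0.0434595023 + (0.0170381373) + (-0.0034338871) = -0.029855

Answer: Theta = -0.029855


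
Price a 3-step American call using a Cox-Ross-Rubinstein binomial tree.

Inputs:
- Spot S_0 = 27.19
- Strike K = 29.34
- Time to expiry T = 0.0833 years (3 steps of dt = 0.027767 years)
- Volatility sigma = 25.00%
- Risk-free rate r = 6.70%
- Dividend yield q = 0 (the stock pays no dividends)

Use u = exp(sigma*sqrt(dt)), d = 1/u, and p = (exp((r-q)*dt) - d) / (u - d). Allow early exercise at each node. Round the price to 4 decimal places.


dt = T/N = 0.027767
u = exp(sigma*sqrt(dt)) = 1.042538; d = 1/u = 0.959197
p = (exp((r-q)*dt) - d) / (u - d) = 0.511930
Discount per step: exp(-r*dt) = 0.998141
Stock lattice S(k, i) with i counting down-moves:
  k=0: S(0,0) = 27.1900
  k=1: S(1,0) = 28.3466; S(1,1) = 26.0806
  k=2: S(2,0) = 29.5524; S(2,1) = 27.1900; S(2,2) = 25.0164
  k=3: S(3,0) = 30.8095; S(3,1) = 28.3466; S(3,2) = 26.0806; S(3,3) = 23.9957
Terminal payoffs V(N, i) = max(S_T - K, 0):
  V(3,0) = 1.469536; V(3,1) = 0.000000; V(3,2) = 0.000000; V(3,3) = 0.000000
Backward induction: V(k, i) = exp(-r*dt) * [p * V(k+1, i) + (1-p) * V(k+1, i+1)]; then take max(V_cont, immediate exercise) for American.
  V(2,0) = exp(-r*dt) * [p*1.469536 + (1-p)*0.000000] = 0.750902; exercise = 0.212429; V(2,0) = max -> 0.750902
  V(2,1) = exp(-r*dt) * [p*0.000000 + (1-p)*0.000000] = 0.000000; exercise = 0.000000; V(2,1) = max -> 0.000000
  V(2,2) = exp(-r*dt) * [p*0.000000 + (1-p)*0.000000] = 0.000000; exercise = 0.000000; V(2,2) = max -> 0.000000
  V(1,0) = exp(-r*dt) * [p*0.750902 + (1-p)*0.000000] = 0.383695; exercise = 0.000000; V(1,0) = max -> 0.383695
  V(1,1) = exp(-r*dt) * [p*0.000000 + (1-p)*0.000000] = 0.000000; exercise = 0.000000; V(1,1) = max -> 0.000000
  V(0,0) = exp(-r*dt) * [p*0.383695 + (1-p)*0.000000] = 0.196060; exercise = 0.000000; V(0,0) = max -> 0.196060

Answer: Price = V(0,0) = 0.1961
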